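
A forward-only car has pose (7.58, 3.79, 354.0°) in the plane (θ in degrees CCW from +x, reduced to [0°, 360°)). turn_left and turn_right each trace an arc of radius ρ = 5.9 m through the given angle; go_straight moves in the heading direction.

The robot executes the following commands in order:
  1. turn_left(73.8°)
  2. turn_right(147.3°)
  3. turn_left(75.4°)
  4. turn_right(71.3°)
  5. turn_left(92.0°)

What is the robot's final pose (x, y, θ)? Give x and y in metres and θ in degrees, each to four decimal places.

(42.9853, -7.0999, 16.6000°)

set_pose: (x, y, θ) = (7.5800, 3.7900, 354.0000°), ρ = 5.9
turn_left(73.8°): centre at ρ to the left, rotate +73.8° → (13.6594, 7.4284, 427.8000° ≡ 67.8000°)
turn_right(147.3°): centre at ρ to the right, rotate −147.3° → (24.9232, 6.2743, -79.5000° ≡ 280.5000°)
turn_left(75.4°): centre at ρ to the left, rotate +75.4° → (30.3026, 1.4646, 355.9000°)
turn_right(71.3°): centre at ρ to the right, rotate −71.3° → (35.5902, -2.9331, 284.6000°)
turn_left(92.0°): centre at ρ to the left, rotate +92.0° → (42.9853, -7.0999, 376.6000° ≡ 16.6000°)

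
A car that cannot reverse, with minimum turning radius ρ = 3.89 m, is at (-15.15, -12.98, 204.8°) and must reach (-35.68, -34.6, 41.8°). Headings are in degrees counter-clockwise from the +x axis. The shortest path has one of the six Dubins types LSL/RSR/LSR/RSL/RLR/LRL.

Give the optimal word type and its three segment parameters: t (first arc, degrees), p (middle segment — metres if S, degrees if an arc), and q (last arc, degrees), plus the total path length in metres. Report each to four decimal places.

LSL: t = 6.7324°, p = 29.0428 m, q = 190.2676°, L = 42.4178 m

Let ψ = atan2(Δy, Δx) = atan2(-21.62, -20.53) = -133.5187° be the start→goal bearing.
Normalize: d = |goal − start| / ρ = 29.814515/3.89 = 7.664400, α = (θ_start − ψ) mod 360° = 338.3187° = 5.904775 rad, β = (θ_goal − ψ) mod 360° = 175.3187° = 3.059888 rad.
Common terms: sin α = -0.369444, cos α = 0.929253, sin β = 0.081614, cos β = -0.996664, cos(α−β) = -0.956305, d² = 58.743023. Work in radians in the unit-radius frame; every candidate has L = ρ·(t + p + q).
LSL: p² = 2 + d² − 2cos(α−β) + 2d(sin α − sin β) = 55.741454; p = √p² = 7.466020; φ = atan2(cos β − cos α, d + sin α − sin β) = -0.260908 rad; t = (φ − α) mod 2π = 0.117503 rad, q = (β − φ) mod 2π = 3.320796 rad → L = 3.89·(0.117503 + 7.466020 + 3.320796) = 3.89·10.904319 = 42.417799 m
RSR: p² = 2 + d² − 2cos(α−β) + 2d(sin β − sin α) = 69.569811; p = √p² = 8.340852; φ = atan2(cos α − cos β, d − sin α + sin β) = 0.233004 rad; t = (α − φ) mod 2π = 5.671770 rad, q = (φ − β) mod 2π = 3.456302 rad → L = 3.89·(5.671770 + 8.340852 + 3.456302) = 3.89·17.468924 = 67.954114 m
LSR: p² = d² − 2 + 2cos(α−β) + 2d(sin α + sin β) = 50.418322; p = √p² = 7.100586; φ = atan2(−cos α − cos β, d + sin α + sin β) − atan2(−2, p) = 0.283692 rad; t = (φ − α) mod 2π = 0.662103 rad, q = (φ − β) mod 2π = 3.506989 rad → L = 3.89·(0.662103 + 7.100586 + 3.506989) = 3.89·11.269678 = 43.839049 m
RSL: p² = d² − 2 + 2cos(α−β) − 2d(sin α + sin β) = 59.242505; p = √p² = 7.696915; φ = atan2(cos α + cos β, d − sin α − sin β) − atan2(2, p) = -0.262699 rad; t = (α − φ) mod 2π = 6.167474 rad, q = (β − φ) mod 2π = 3.322587 rad → L = 3.89·(6.167474 + 7.696915 + 3.322587) = 3.89·17.186976 = 66.857336 m
RLR: c = (6 − d² + 2cos(α−β) + 2d(sin α − sin β))/8 = -7.696226, |c| > 1 → infeasible
LRL: c = (6 − d² + 2cos(α−β) − 2d(sin α − sin β))/8 = -5.967682, |c| > 1 → infeasible
Shortest: LSL with L = 42.417799 m ≈ 42.4178 m
Convert LSL to answer units (arcs ×180/π): t = 0.117503·180/π = 6.7324°, p = ρ·p = 3.89·7.466020 = 29.0428 m, q = 3.320796·180/π = 190.2676°, L = 42.4178 m.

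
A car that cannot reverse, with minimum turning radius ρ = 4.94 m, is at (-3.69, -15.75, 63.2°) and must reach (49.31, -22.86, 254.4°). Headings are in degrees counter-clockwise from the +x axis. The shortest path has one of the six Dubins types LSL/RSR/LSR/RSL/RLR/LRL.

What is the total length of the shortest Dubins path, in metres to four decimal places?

Let ψ = atan2(Δy, Δx) = atan2(-7.11, 53.00) = -7.6407° be the start→goal bearing.
Normalize: d = |goal − start| / ρ = 53.474780/4.94 = 10.824854, α = (θ_start − ψ) mod 360° = 70.8407° = 1.236403 rad, β = (θ_goal − ψ) mod 360° = 262.0407° = 4.573472 rad.
Common terms: sin α = 0.944610, cos α = 0.328196, sin β = -0.990367, cos β = -0.138470, cos(α−β) = -0.980955, d² = 117.177470. Work in radians in the unit-radius frame; every candidate has L = ρ·(t + p + q).
LSL: p² = 2 + d² − 2cos(α−β) + 2d(sin α − sin β) = 163.031050; p = √p² = 12.768361; φ = atan2(cos β − cos α, d + sin α − sin β) = -0.036557 rad; t = (φ − α) mod 2π = 5.010226 rad, q = (β − φ) mod 2π = 4.610029 rad → L = 4.94·(5.010226 + 12.768361 + 4.610029) = 4.94·22.388616 = 110.599764 m
RSR: p² = 2 + d² − 2cos(α−β) + 2d(sin β − sin α) = 79.247711; p = √p² = 8.902118; φ = atan2(cos α − cos β, d − sin α + sin β) = 0.052446 rad; t = (α − φ) mod 2π = 1.183957 rad, q = (φ − β) mod 2π = 1.762159 rad → L = 4.94·(1.183957 + 8.902118 + 1.762159) = 4.94·11.848234 = 58.530276 m
LSR: p² = d² − 2 + 2cos(α−β) + 2d(sin α + sin β) = 112.224933; p = √p² = 10.593627; φ = atan2(−cos α − cos β, d + sin α + sin β) − atan2(−2, p) = 0.168997 rad; t = (φ − α) mod 2π = 5.215779 rad, q = (φ − β) mod 2π = 1.878710 rad → L = 4.94·(5.215779 + 10.593627 + 1.878710) = 4.94·17.688116 = 87.379295 m
RSL: p² = d² − 2 + 2cos(α−β) − 2d(sin α + sin β) = 114.206186; p = √p² = 10.686729; φ = atan2(cos α + cos β, d − sin α − sin β) − atan2(2, p) = -0.167557 rad; t = (α − φ) mod 2π = 1.403959 rad, q = (β − φ) mod 2π = 4.741029 rad → L = 4.94·(1.403959 + 10.686729 + 4.741029) = 4.94·16.831718 = 83.148686 m
RLR: c = (6 − d² + 2cos(α−β) + 2d(sin α − sin β))/8 = -8.905964, |c| > 1 → infeasible
LRL: c = (6 − d² + 2cos(α−β) − 2d(sin α − sin β))/8 = -19.378881, |c| > 1 → infeasible
Shortest: RSR with L = 58.530276 m ≈ 58.5303 m

58.5303 m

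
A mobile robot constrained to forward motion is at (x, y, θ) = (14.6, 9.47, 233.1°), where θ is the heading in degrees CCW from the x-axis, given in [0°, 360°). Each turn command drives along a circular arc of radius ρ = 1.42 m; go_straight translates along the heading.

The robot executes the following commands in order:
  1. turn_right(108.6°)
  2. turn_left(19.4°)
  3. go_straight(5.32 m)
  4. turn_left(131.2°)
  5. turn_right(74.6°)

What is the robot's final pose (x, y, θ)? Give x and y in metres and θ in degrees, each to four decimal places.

set_pose: (x, y, θ) = (14.6000, 9.4700, 233.1000°), ρ = 1.42
turn_right(108.6°): centre at ρ to the right, rotate −108.6° → (12.2942, 9.5183, 124.5000°)
turn_left(19.4°): centre at ρ to the left, rotate +19.4° → (11.9606, 9.8613, 143.9000°)
go_straight(5.32): x += 5.32·cos θ, y += 5.32·sin θ → (7.6621, 12.9959, 143.9000°)
turn_left(131.2°): centre at ρ to the left, rotate +131.2° → (5.4110, 11.7223, 275.1000°)
turn_right(74.6°): centre at ρ to the right, rotate −74.6° → (4.4940, 10.2660, 200.5000°)

(4.4940, 10.2660, 200.5000°)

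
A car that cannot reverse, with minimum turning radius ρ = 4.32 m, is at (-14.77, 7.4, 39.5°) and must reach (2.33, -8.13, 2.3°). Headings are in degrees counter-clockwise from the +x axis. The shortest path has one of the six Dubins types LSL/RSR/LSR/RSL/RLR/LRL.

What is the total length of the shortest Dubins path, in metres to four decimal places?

Let ψ = atan2(Δy, Δx) = atan2(-15.53, 17.10) = -42.2453° be the start→goal bearing.
Normalize: d = |goal − start| / ρ = 23.099587/4.32 = 5.347127, α = (θ_start − ψ) mod 360° = 81.7453° = 1.426725 rad, β = (θ_goal − ψ) mod 360° = 44.5453° = 0.777463 rad.
Common terms: sin α = 0.989640, cos α = 0.143573, sin β = 0.701473, cos β = 0.712696, cos(α−β) = 0.796530, d² = 28.591762. Work in radians in the unit-radius frame; every candidate has L = ρ·(t + p + q).
LSL: p² = 2 + d² − 2cos(α−β) + 2d(sin α − sin β) = 32.080427; p = √p² = 5.663959; φ = atan2(cos β − cos α, d + sin α − sin β) = 0.100651 rad; t = (φ − α) mod 2π = 4.957111 rad, q = (β − φ) mod 2π = 0.676811 rad → L = 4.32·(4.957111 + 5.663959 + 0.676811) = 4.32·11.297881 = 48.806848 m
RSR: p² = 2 + d² − 2cos(α−β) + 2d(sin β − sin α) = 25.916978; p = √p² = 5.090872; φ = atan2(cos α − cos β, d − sin α + sin β) = -0.112027 rad; t = (α − φ) mod 2π = 1.538752 rad, q = (φ − β) mod 2π = 5.393696 rad → L = 4.32·(1.538752 + 5.090872 + 5.393696) = 4.32·12.023320 = 51.940742 m
LSR: p² = d² − 2 + 2cos(α−β) + 2d(sin α + sin β) = 46.270012; p = √p² = 6.802206; φ = atan2(−cos α − cos β, d + sin α + sin β) − atan2(−2, p) = 0.164899 rad; t = (φ − α) mod 2π = 5.021359 rad, q = (φ − β) mod 2π = 5.670622 rad → L = 4.32·(5.021359 + 6.802206 + 5.670622) = 4.32·17.494187 = 75.574890 m
RSL: p² = d² − 2 + 2cos(α−β) − 2d(sin α + sin β) = 10.099632; p = √p² = 3.177992; φ = atan2(cos α + cos β, d − sin α − sin β) − atan2(2, p) = -0.331644 rad; t = (α − φ) mod 2π = 1.758369 rad, q = (β − φ) mod 2π = 1.109107 rad → L = 4.32·(1.758369 + 3.177992 + 1.109107) = 4.32·6.045468 = 26.116420 m
RLR: c = (6 − d² + 2cos(α−β) + 2d(sin α − sin β))/8 = -2.239622, |c| > 1 → infeasible
LRL: c = (6 − d² + 2cos(α−β) − 2d(sin α − sin β))/8 = -3.010053, |c| > 1 → infeasible
Shortest: RSL with L = 26.116420 m ≈ 26.1164 m

26.1164 m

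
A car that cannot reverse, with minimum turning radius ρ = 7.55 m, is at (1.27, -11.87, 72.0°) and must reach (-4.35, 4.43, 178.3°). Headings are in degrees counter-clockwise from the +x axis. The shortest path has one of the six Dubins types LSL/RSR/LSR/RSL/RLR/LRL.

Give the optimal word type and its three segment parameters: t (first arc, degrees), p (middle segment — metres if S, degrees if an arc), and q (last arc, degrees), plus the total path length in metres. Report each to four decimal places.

LSL: t = 6.2407°, p = 6.5579 m, q = 100.0593°, L = 20.5653 m

Let ψ = atan2(Δy, Δx) = atan2(16.30, -5.62) = 109.0234° be the start→goal bearing.
Normalize: d = |goal − start| / ρ = 17.241647/7.55 = 2.283662, α = (θ_start − ψ) mod 360° = 322.9766° = 5.637004 rad, β = (θ_goal − ψ) mod 360° = 69.2766° = 1.209104 rad.
Common terms: sin α = -0.602142, cos α = 0.798389, sin β = 0.935299, cos β = 0.353857, cos(α−β) = -0.280667, d² = 5.215112. Work in radians in the unit-radius frame; every candidate has L = ρ·(t + p + q).
LSL: p² = 2 + d² − 2cos(α−β) + 2d(sin α − sin β) = 0.754454; p = √p² = 0.868593; φ = atan2(cos β − cos α, d + sin α − sin β) = -0.537260 rad; t = (φ − α) mod 2π = 0.108921 rad, q = (β − φ) mod 2π = 1.746364 rad → L = 7.55·(0.108921 + 0.868593 + 1.746364) = 7.55·2.723878 = 20.565280 m
RSR: p² = 2 + d² − 2cos(α−β) + 2d(sin β − sin α) = 14.798436; p = √p² = 3.846874; φ = atan2(cos α − cos β, d − sin α + sin β) = 0.115815 rad; t = (α − φ) mod 2π = 5.521189 rad, q = (φ − β) mod 2π = 5.189897 rad → L = 7.55·(5.521189 + 3.846874 + 5.189897) = 7.55·14.557959 = 109.912592 m
LSR: p² = d² − 2 + 2cos(α−β) + 2d(sin α + sin β) = 4.175417; p = √p² = 2.043384; φ = atan2(−cos α − cos β, d + sin α + sin β) − atan2(−2, p) = 0.359891 rad; t = (φ − α) mod 2π = 1.006072 rad, q = (φ − β) mod 2π = 5.433973 rad → L = 7.55·(1.006072 + 2.043384 + 5.433973) = 7.55·8.483428 = 64.049885 m
RSL: p² = d² − 2 + 2cos(α−β) − 2d(sin α + sin β) = 1.132139; p = √p² = 1.064020; φ = atan2(cos α + cos β, d − sin α − sin β) − atan2(2, p) = -0.548285 rad; t = (α − φ) mod 2π = 6.185289 rad, q = (β − φ) mod 2π = 1.757389 rad → L = 7.55·(6.185289 + 1.064020 + 1.757389) = 7.55·9.006698 = 68.000570 m
RLR: c = (6 − d² + 2cos(α−β) + 2d(sin α − sin β))/8 = -0.849805; p = 2π − arccos c = 3.696775 rad; φ = atan2(cos α − cos β, d − sin α + sin β) = 0.115815 rad; t = (α − φ + p/2) mod 2π = 1.086391 rad, q = (α − β − t + p) mod 2π = 0.755099 rad → L = 7.55·(1.086391 + 3.696775 + 0.755099) = 7.55·5.538264 = 41.813896 m
LRL: c = (6 − d² + 2cos(α−β) − 2d(sin α − sin β))/8 = 0.905693; p = 2π − arccos c = 5.845401 rad; φ = atan2(cos β − cos α, d + sin α − sin β) = -0.537260 rad; t = (φ − α + p/2) mod 2π = 3.031622 rad, q = (β − α − t + p) mod 2π = 4.669064 rad → L = 7.55·(3.031622 + 5.845401 + 4.669064) = 7.55·13.546087 = 102.272959 m
Shortest: LSL with L = 20.565280 m ≈ 20.5653 m
Convert LSL to answer units (arcs ×180/π): t = 0.108921·180/π = 6.2407°, p = ρ·p = 7.55·0.868593 = 6.5579 m, q = 1.746364·180/π = 100.0593°, L = 20.5653 m.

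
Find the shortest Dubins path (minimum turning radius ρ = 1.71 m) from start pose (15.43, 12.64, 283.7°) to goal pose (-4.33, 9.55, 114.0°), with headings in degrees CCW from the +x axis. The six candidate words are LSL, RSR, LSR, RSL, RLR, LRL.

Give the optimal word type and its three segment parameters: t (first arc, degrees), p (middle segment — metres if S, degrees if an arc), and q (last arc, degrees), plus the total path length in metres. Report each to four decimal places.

RSR: t = 96.8398°, p = 16.6557 m, q = 72.8602°, L = 21.7205 m

Let ψ = atan2(Δy, Δx) = atan2(-3.09, -19.76) = -171.1123° be the start→goal bearing.
Normalize: d = |goal − start| / ρ = 20.000142/1.71 = 11.695990, α = (θ_start − ψ) mod 360° = 94.8123° = 1.654786 rad, β = (θ_goal − ψ) mod 360° = 285.1123° = 4.976148 rad.
Common terms: sin α = 0.996475, cos α = -0.083891, sin β = -0.965417, cos β = 0.260711, cos(α−β) = -0.983885, d² = 136.796177. Work in radians in the unit-radius frame; every candidate has L = ρ·(t + p + q).
LSL: p² = 2 + d² − 2cos(α−β) + 2d(sin α − sin β) = 186.656479; p = √p² = 13.662228; φ = atan2(cos β − cos α, d + sin α − sin β) = 0.025226 rad; t = (φ − α) mod 2π = 4.653625 rad, q = (β − φ) mod 2π = 4.950922 rad → L = 1.71·(4.653625 + 13.662228 + 4.950922) = 1.71·23.266775 = 39.786185 m
RSR: p² = 2 + d² − 2cos(α−β) + 2d(sin β − sin α) = 94.871415; p = √p² = 9.740196; φ = atan2(cos α − cos β, d − sin α + sin β) = -0.035387 rad; t = (α − φ) mod 2π = 1.690173 rad, q = (φ − β) mod 2π = 1.271651 rad → L = 1.71·(1.690173 + 9.740196 + 1.271651) = 1.71·12.702020 = 21.720453 m
LSR: p² = d² − 2 + 2cos(α−β) + 2d(sin α + sin β) = 133.554916; p = √p² = 11.556596; φ = atan2(−cos α − cos β, d + sin α + sin β) − atan2(−2, p) = 0.156287 rad; t = (φ − α) mod 2π = 4.784686 rad, q = (φ − β) mod 2π = 1.463325 rad → L = 1.71·(4.784686 + 11.556596 + 1.463325) = 1.71·17.804607 = 30.445878 m
RSL: p² = d² − 2 + 2cos(α−β) − 2d(sin α + sin β) = 132.101897; p = √p² = 11.493559; φ = atan2(cos α + cos β, d − sin α − sin β) − atan2(2, p) = -0.157128 rad; t = (α − φ) mod 2π = 1.811915 rad, q = (β − φ) mod 2π = 5.133276 rad → L = 1.71·(1.811915 + 11.493559 + 5.133276) = 1.71·18.438750 = 31.530262 m
RLR: c = (6 − d² + 2cos(α−β) + 2d(sin α − sin β))/8 = -10.858927, |c| > 1 → infeasible
LRL: c = (6 − d² + 2cos(α−β) − 2d(sin α − sin β))/8 = -22.332060, |c| > 1 → infeasible
Shortest: RSR with L = 21.720453 m ≈ 21.7205 m
Convert RSR to answer units (arcs ×180/π): t = 1.690173·180/π = 96.8398°, p = ρ·p = 1.71·9.740196 = 16.6557 m, q = 1.271651·180/π = 72.8602°, L = 21.7205 m.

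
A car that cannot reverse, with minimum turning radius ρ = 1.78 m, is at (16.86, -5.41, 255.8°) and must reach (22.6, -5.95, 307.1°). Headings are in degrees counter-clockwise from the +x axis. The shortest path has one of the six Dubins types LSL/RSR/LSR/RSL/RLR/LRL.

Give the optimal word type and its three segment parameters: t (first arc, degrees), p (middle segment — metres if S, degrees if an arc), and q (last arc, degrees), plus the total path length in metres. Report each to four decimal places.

Let ψ = atan2(Δy, Δx) = atan2(-0.54, 5.74) = -5.3744° be the start→goal bearing.
Normalize: d = |goal − start| / ρ = 5.765345/1.78 = 3.238958, α = (θ_start − ψ) mod 360° = 261.1744° = 4.558353 rad, β = (θ_goal − ψ) mod 360° = 312.4744° = 5.453707 rad.
Common terms: sin α = -0.988160, cos α = -0.153428, sin β = -0.737579, cos β = 0.675260, cos(α−β) = 0.625243, d² = 10.490847. Work in radians in the unit-radius frame; every candidate has L = ρ·(t + p + q).
LSL: p² = 2 + d² − 2cos(α−β) + 2d(sin α − sin β) = 9.617123; p = √p² = 3.101149; φ = atan2(cos β − cos α, d + sin α − sin β) = 0.270507 rad; t = (φ − α) mod 2π = 1.995339 rad, q = (β − φ) mod 2π = 5.183200 rad → L = 1.78·(1.995339 + 3.101149 + 5.183200) = 1.78·10.279688 = 18.297844 m
RSR: p² = 2 + d² − 2cos(α−β) + 2d(sin β − sin α) = 12.863601; p = √p² = 3.586586; φ = atan2(cos α − cos β, d − sin α + sin β) = -0.233159 rad; t = (α − φ) mod 2π = 4.791512 rad, q = (φ − β) mod 2π = 0.596320 rad → L = 1.78·(4.791512 + 3.586586 + 0.596320) = 1.78·8.974418 = 15.974463 m
LSR: p² = d² − 2 + 2cos(α−β) + 2d(sin α + sin β) = -1.437861 < 0 → infeasible
RSL: p² = d² − 2 + 2cos(α−β) − 2d(sin α + sin β) = 20.920525; p = √p² = 4.573896; φ = atan2(cos α + cos β, d − sin α − sin β) − atan2(2, p) = -0.307488 rad; t = (α − φ) mod 2π = 4.865841 rad, q = (β − φ) mod 2π = 5.761195 rad → L = 1.78·(4.865841 + 4.573896 + 5.761195) = 1.78·15.200932 = 27.057659 m
RLR: c = (6 − d² + 2cos(α−β) + 2d(sin α − sin β))/8 = -0.607950; p = 2π − arccos c = 4.058913 rad; φ = atan2(cos α − cos β, d − sin α + sin β) = -0.233159 rad; t = (α − φ + p/2) mod 2π = 0.537783 rad, q = (α − β − t + p) mod 2π = 2.625776 rad → L = 1.78·(0.537783 + 4.058913 + 2.625776) = 1.78·7.222472 = 12.855999 m
LRL: c = (6 − d² + 2cos(α−β) − 2d(sin α − sin β))/8 = -0.202140; p = 2π − arccos c = 4.508846 rad; φ = atan2(cos β − cos α, d + sin α − sin β) = 0.270507 rad; t = (φ − α + p/2) mod 2π = 4.249762 rad, q = (β − α − t + p) mod 2π = 1.154438 rad → L = 1.78·(4.249762 + 4.508846 + 1.154438) = 1.78·9.913046 = 17.645222 m
Shortest: RLR with L = 12.855999 m ≈ 12.8560 m
Convert RLR to answer units (arcs ×180/π): t = 0.537783·180/π = 30.8127°, p = 4.058913·180/π = 232.5586°, q = 2.625776·180/π = 150.4459°, L = 12.8560 m.

RLR: t = 30.8127°, p = 232.5586°, q = 150.4459°, L = 12.8560 m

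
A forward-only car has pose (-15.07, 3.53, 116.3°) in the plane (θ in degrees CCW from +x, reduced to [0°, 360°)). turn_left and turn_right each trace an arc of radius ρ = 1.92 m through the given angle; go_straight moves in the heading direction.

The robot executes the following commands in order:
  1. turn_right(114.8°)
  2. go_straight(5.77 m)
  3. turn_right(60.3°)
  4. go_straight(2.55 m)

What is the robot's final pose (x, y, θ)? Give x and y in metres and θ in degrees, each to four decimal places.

set_pose: (x, y, θ) = (-15.0700, 3.5300, 116.3000°), ρ = 1.92
turn_right(114.8°): centre at ρ to the right, rotate −114.8° → (-13.3990, 6.3000, 1.5000°)
go_straight(5.77): x += 5.77·cos θ, y += 5.77·sin θ → (-7.6310, 6.4511, 1.5000°)
turn_right(60.3°): centre at ρ to the right, rotate −60.3° → (-5.9384, 5.5263, -58.8000° ≡ 301.2000°)
go_straight(2.55): x += 2.55·cos θ, y += 2.55·sin θ → (-4.6175, 3.3452, 301.2000°)

(-4.6175, 3.3452, 301.2000°)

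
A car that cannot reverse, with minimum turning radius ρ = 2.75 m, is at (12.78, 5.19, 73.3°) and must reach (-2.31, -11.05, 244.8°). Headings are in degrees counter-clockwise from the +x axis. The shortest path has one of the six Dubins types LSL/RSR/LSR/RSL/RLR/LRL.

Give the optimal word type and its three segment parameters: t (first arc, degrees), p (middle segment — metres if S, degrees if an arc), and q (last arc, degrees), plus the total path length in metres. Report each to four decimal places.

LSL: t = 167.9930°, p = 20.7518 m, q = 3.5070°, L = 28.9832 m

Let ψ = atan2(Δy, Δx) = atan2(-16.24, -15.09) = -132.8978° be the start→goal bearing.
Normalize: d = |goal − start| / ρ = 22.168575/2.75 = 8.061300, α = (θ_start − ψ) mod 360° = 206.1978° = 3.598831 rad, β = (θ_goal − ψ) mod 360° = 17.6978° = 0.308886 rad.
Common terms: sin α = -0.441472, cos α = -0.897275, sin β = 0.303997, cos β = 0.952673, cos(α−β) = -0.989016, d² = 64.984555. Work in radians in the unit-radius frame; every candidate has L = ρ·(t + p + q).
LSL: p² = 2 + d² − 2cos(α−β) + 2d(sin α − sin β) = 56.943684; p = √p² = 7.546104; φ = atan2(cos β − cos α, d + sin α − sin β) = 0.247677 rad; t = (φ − α) mod 2π = 2.932031 rad, q = (β − φ) mod 2π = 0.061208 rad → L = 2.75·(2.932031 + 7.546104 + 0.061208) = 2.75·10.539344 = 28.983195 m
RSR: p² = 2 + d² − 2cos(α−β) + 2d(sin β − sin α) = 80.981490; p = √p² = 8.998972; φ = atan2(cos α − cos β, d − sin α + sin β) = -0.207049 rad; t = (α − φ) mod 2π = 3.805881 rad, q = (φ − β) mod 2π = 5.767250 rad → L = 2.75·(3.805881 + 8.998972 + 5.767250) = 2.75·18.572103 = 51.073282 m
LSR: p² = d² − 2 + 2cos(α−β) + 2d(sin α + sin β) = 58.790071; p = √p² = 7.667468; φ = atan2(−cos α − cos β, d + sin α + sin β) − atan2(−2, p) = 0.248166 rad; t = (φ − α) mod 2π = 2.932520 rad, q = (φ − β) mod 2π = 6.222465 rad → L = 2.75·(2.932520 + 7.667468 + 6.222465) = 2.75·16.822453 = 46.261747 m
RSL: p² = d² − 2 + 2cos(α−β) − 2d(sin α + sin β) = 63.222976; p = √p² = 7.951288; φ = atan2(cos α + cos β, d − sin α − sin β) − atan2(2, p) = -0.239663 rad; t = (α − φ) mod 2π = 3.838494 rad, q = (β − φ) mod 2π = 0.548549 rad → L = 2.75·(3.838494 + 7.951288 + 0.548549) = 2.75·12.338330 = 33.930409 m
RLR: c = (6 − d² + 2cos(α−β) + 2d(sin α − sin β))/8 = -9.122686, |c| > 1 → infeasible
LRL: c = (6 − d² + 2cos(α−β) − 2d(sin α − sin β))/8 = -6.117961, |c| > 1 → infeasible
Shortest: LSL with L = 28.983195 m ≈ 28.9832 m
Convert LSL to answer units (arcs ×180/π): t = 2.932031·180/π = 167.9930°, p = ρ·p = 2.75·7.546104 = 20.7518 m, q = 0.061208·180/π = 3.5070°, L = 28.9832 m.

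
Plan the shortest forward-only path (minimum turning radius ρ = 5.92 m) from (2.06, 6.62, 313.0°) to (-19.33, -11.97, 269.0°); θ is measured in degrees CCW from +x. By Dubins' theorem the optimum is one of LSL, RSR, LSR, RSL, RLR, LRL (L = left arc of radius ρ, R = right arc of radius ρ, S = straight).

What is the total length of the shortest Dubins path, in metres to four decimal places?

Let ψ = atan2(Δy, Δx) = atan2(-18.59, -21.39) = -139.0062° be the start→goal bearing.
Normalize: d = |goal − start| / ρ = 28.339375/5.92 = 4.787057, α = (θ_start − ψ) mod 360° = 92.0062° = 1.605811 rad, β = (θ_goal − ψ) mod 360° = 48.0062° = 0.837866 rad.
Common terms: sin α = 0.999387, cos α = -0.035007, sin β = 0.743217, cos β = 0.669051, cos(α−β) = 0.719340, d² = 22.915911. Work in radians in the unit-radius frame; every candidate has L = ρ·(t + p + q).
LSL: p² = 2 + d² − 2cos(α−β) + 2d(sin α − sin β) = 25.929834; p = √p² = 5.092135; φ = atan2(cos β − cos α, d + sin α − sin β) = 0.138708 rad; t = (φ − α) mod 2π = 4.816083 rad, q = (β − φ) mod 2π = 0.699158 rad → L = 5.92·(4.816083 + 5.092135 + 0.699158) = 5.92·10.607375 = 62.795660 m
RSR: p² = 2 + d² − 2cos(α−β) + 2d(sin β − sin α) = 21.024629; p = √p² = 4.585262; φ = atan2(cos α − cos β, d − sin α + sin β) = -0.154158 rad; t = (α − φ) mod 2π = 1.759968 rad, q = (φ − β) mod 2π = 5.291162 rad → L = 5.92·(1.759968 + 4.585262 + 5.291162) = 5.92·11.636392 = 68.887443 m
LSR: p² = d² − 2 + 2cos(α−β) + 2d(sin α + sin β) = 39.038479; p = √p² = 6.248078; φ = atan2(−cos α − cos β, d + sin α + sin β) − atan2(−2, p) = 0.212994 rad; t = (φ − α) mod 2π = 4.890368 rad, q = (φ − β) mod 2π = 5.658313 rad → L = 5.92·(4.890368 + 6.248078 + 5.658313) = 5.92·16.796760 = 99.436817 m
RSL: p² = d² − 2 + 2cos(α−β) − 2d(sin α + sin β) = 5.670704; p = √p² = 2.381324; φ = atan2(cos α + cos β, d − sin α − sin β) − atan2(2, p) = -0.493256 rad; t = (α − φ) mod 2π = 2.099067 rad, q = (β − φ) mod 2π = 1.331122 rad → L = 5.92·(2.099067 + 2.381324 + 1.331122) = 5.92·5.811512 = 34.404153 m
RLR: c = (6 − d² + 2cos(α−β) + 2d(sin α − sin β))/8 = -1.628079, |c| > 1 → infeasible
LRL: c = (6 − d² + 2cos(α−β) − 2d(sin α − sin β))/8 = -2.241229, |c| > 1 → infeasible
Shortest: RSL with L = 34.404153 m ≈ 34.4042 m

34.4042 m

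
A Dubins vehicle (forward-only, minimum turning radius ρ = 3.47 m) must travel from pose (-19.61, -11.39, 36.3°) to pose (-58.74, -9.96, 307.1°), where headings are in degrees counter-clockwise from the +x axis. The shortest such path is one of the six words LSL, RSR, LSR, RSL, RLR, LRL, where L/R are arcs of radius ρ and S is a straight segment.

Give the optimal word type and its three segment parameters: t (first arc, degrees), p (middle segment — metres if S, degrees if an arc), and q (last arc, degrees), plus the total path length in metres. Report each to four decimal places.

Let ψ = atan2(Δy, Δx) = atan2(1.43, -39.13) = 177.9071° be the start→goal bearing.
Normalize: d = |goal − start| / ρ = 39.156121/3.47 = 11.284185, α = (θ_start − ψ) mod 360° = 218.3929° = 3.811676 rad, β = (θ_goal − ψ) mod 360° = 129.1929° = 2.254842 rad.
Common terms: sin α = -0.621051, cos α = -0.783770, sin β = 0.775022, cos β = -0.631934, cos(α−β) = 0.013962, d² = 127.332824. Work in radians in the unit-radius frame; every candidate has L = ρ·(t + p + q).
LSL: p² = 2 + d² − 2cos(α−β) + 2d(sin α − sin β) = 97.797796; p = √p² = 9.889277; φ = atan2(cos β − cos α, d + sin α − sin β) = 0.015354 rad; t = (φ − α) mod 2π = 2.486864 rad, q = (β − φ) mod 2π = 2.239488 rad → L = 3.47·(2.486864 + 9.889277 + 2.239488) = 3.47·14.615628 = 50.716231 m
RSR: p² = 2 + d² − 2cos(α−β) + 2d(sin β − sin α) = 160.812003; p = √p² = 12.681167; φ = atan2(cos α − cos β, d − sin α + sin β) = -0.011974 rad; t = (α − φ) mod 2π = 3.823649 rad, q = (φ − β) mod 2π = 4.016370 rad → L = 3.47·(3.823649 + 12.681167 + 4.016370) = 3.47·20.521186 = 71.208516 m
LSR: p² = d² − 2 + 2cos(α−β) + 2d(sin α + sin β) = 128.835629; p = √p² = 11.350578; φ = atan2(−cos α − cos β, d + sin α + sin β) − atan2(−2, p) = 0.297556 rad; t = (φ − α) mod 2π = 2.769066 rad, q = (φ − β) mod 2π = 4.325899 rad → L = 3.47·(2.769066 + 11.350578 + 4.325899) = 3.47·18.445544 = 64.006036 m
RSL: p² = d² − 2 + 2cos(α−β) − 2d(sin α + sin β) = 121.885867; p = √p² = 11.040193; φ = atan2(cos α + cos β, d − sin α − sin β) − atan2(2, p) = -0.305728 rad; t = (α − φ) mod 2π = 4.117404 rad, q = (β − φ) mod 2π = 2.560570 rad → L = 3.47·(4.117404 + 11.040193 + 2.560570) = 3.47·17.718167 = 61.482040 m
RLR: c = (6 − d² + 2cos(α−β) + 2d(sin α − sin β))/8 = -19.101500, |c| > 1 → infeasible
LRL: c = (6 − d² + 2cos(α−β) − 2d(sin α − sin β))/8 = -11.224724, |c| > 1 → infeasible
Shortest: LSL with L = 50.716231 m ≈ 50.7162 m
Convert LSL to answer units (arcs ×180/π): t = 2.486864·180/π = 142.4868°, p = ρ·p = 3.47·9.889277 = 34.3158 m, q = 2.239488·180/π = 128.3132°, L = 50.7162 m.

LSL: t = 142.4868°, p = 34.3158 m, q = 128.3132°, L = 50.7162 m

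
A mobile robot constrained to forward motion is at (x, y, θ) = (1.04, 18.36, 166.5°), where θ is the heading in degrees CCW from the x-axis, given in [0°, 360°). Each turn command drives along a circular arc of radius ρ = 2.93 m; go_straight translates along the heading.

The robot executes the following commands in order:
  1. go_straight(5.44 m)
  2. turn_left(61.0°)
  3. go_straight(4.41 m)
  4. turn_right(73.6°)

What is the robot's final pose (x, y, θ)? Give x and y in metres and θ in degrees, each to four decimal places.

(-13.5225, 14.8572, 153.9000°)

set_pose: (x, y, θ) = (1.0400, 18.3600, 166.5000°), ρ = 2.93
go_straight(5.44): x += 5.44·cos θ, y += 5.44·sin θ → (-4.2497, 19.6299, 166.5000°)
turn_left(61.0°): centre at ρ to the left, rotate +61.0° → (-7.0939, 18.7604, 227.5000°)
go_straight(4.41): x += 4.41·cos θ, y += 4.41·sin θ → (-10.0733, 15.5090, 227.5000°)
turn_right(73.6°): centre at ρ to the right, rotate −73.6° → (-13.5225, 14.8572, 153.9000°)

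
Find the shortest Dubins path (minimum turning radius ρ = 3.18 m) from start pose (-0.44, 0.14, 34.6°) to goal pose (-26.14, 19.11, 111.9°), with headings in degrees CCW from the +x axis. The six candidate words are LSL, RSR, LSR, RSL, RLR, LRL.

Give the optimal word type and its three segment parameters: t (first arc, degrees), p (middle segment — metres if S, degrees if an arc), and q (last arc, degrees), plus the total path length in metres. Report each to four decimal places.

LSR: t = 118.9199°, p = 26.5667 m, q = 41.6199°, L = 35.4769 m

Let ψ = atan2(Δy, Δx) = atan2(18.97, -25.70) = 143.5678° be the start→goal bearing.
Normalize: d = |goal − start| / ρ = 31.942932/3.18 = 10.044947, α = (θ_start − ψ) mod 360° = 251.0322° = 4.381339 rad, β = (θ_goal − ψ) mod 360° = 328.3322° = 5.730478 rad.
Common terms: sin α = -0.945702, cos α = -0.325036, sin β = -0.524993, cos β = 0.851107, cos(α−β) = 0.219846, d² = 100.900963. Work in radians in the unit-radius frame; every candidate has L = ρ·(t + p + q).
LSL: p² = 2 + d² − 2cos(α−β) + 2d(sin α − sin β) = 94.009279; p = √p² = 9.695838; φ = atan2(cos β − cos α, d + sin α − sin β) = 0.121603 rad; t = (φ − α) mod 2π = 2.023450 rad, q = (β − φ) mod 2π = 5.608875 rad → L = 3.18·(2.023450 + 9.695838 + 5.608875) = 3.18·17.328163 = 55.103558 m
RSR: p² = 2 + d² − 2cos(α−β) + 2d(sin β − sin α) = 110.913263; p = √p² = 10.531537; φ = atan2(cos α − cos β, d − sin α + sin β) = -0.111912 rad; t = (α − φ) mod 2π = 4.493251 rad, q = (φ − β) mod 2π = 0.440795 rad → L = 3.18·(4.493251 + 10.531537 + 0.440795) = 3.18·15.465582 = 49.180552 m
LSR: p² = d² − 2 + 2cos(α−β) + 2d(sin α + sin β) = 69.794558; p = √p² = 8.354314; φ = atan2(−cos α − cos β, d + sin α + sin β) − atan2(−2, p) = 0.173697 rad; t = (φ − α) mod 2π = 2.075543 rad, q = (φ − β) mod 2π = 0.726404 rad → L = 3.18·(2.075543 + 8.354314 + 0.726404) = 3.18·11.156261 = 35.476911 m
RSL: p² = d² − 2 + 2cos(α−β) − 2d(sin α + sin β) = 128.886753; p = √p² = 11.352830; φ = atan2(cos α + cos β, d − sin α − sin β) − atan2(2, p) = -0.128727 rad; t = (α − φ) mod 2π = 4.510066 rad, q = (β − φ) mod 2π = 5.859205 rad → L = 3.18·(4.510066 + 11.352830 + 5.859205) = 3.18·21.722101 = 69.076283 m
RLR: c = (6 − d² + 2cos(α−β) + 2d(sin α − sin β))/8 = -12.864158, |c| > 1 → infeasible
LRL: c = (6 − d² + 2cos(α−β) − 2d(sin α − sin β))/8 = -10.751160, |c| > 1 → infeasible
Shortest: LSR with L = 35.476911 m ≈ 35.4769 m
Convert LSR to answer units (arcs ×180/π): t = 2.075543·180/π = 118.9199°, p = ρ·p = 3.18·8.354314 = 26.5667 m, q = 0.726404·180/π = 41.6199°, L = 35.4769 m.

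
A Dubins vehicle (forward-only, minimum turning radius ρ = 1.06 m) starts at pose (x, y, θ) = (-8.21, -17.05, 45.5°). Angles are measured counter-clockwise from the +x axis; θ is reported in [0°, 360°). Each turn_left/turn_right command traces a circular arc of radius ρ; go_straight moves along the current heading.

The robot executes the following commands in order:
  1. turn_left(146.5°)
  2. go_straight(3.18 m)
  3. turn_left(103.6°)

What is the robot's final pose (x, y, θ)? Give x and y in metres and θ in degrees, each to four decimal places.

set_pose: (x, y, θ) = (-8.2100, -17.0500, 45.5000°), ρ = 1.06
turn_left(146.5°): centre at ρ to the left, rotate +146.5° → (-9.1864, -15.2702, 192.0000°)
go_straight(3.18): x += 3.18·cos θ, y += 3.18·sin θ → (-12.2969, -15.9314, 192.0000°)
turn_left(103.6°): centre at ρ to the left, rotate +103.6° → (-13.0325, -17.4262, 295.6000°)

(-13.0325, -17.4262, 295.6000°)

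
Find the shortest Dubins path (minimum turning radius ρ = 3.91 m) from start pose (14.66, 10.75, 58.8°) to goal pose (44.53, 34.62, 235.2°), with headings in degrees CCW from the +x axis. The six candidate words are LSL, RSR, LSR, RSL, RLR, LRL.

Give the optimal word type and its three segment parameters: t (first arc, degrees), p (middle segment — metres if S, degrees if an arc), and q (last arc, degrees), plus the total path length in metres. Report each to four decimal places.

RSR: t = 8.4558°, p = 36.5337 m, q = 175.1442°, L = 49.0630 m

Let ψ = atan2(Δy, Δx) = atan2(23.87, 29.87) = 38.6294° be the start→goal bearing.
Normalize: d = |goal − start| / ρ = 38.236028/3.91 = 9.779035, α = (θ_start − ψ) mod 360° = 20.1706° = 0.352044 rad, β = (θ_goal − ψ) mod 360° = 196.5706° = 3.430804 rad.
Common terms: sin α = 0.344817, cos α = 0.938670, sin β = -0.285197, cos β = -0.958469, cos(α−β) = -0.998027, d² = 95.629529. Work in radians in the unit-radius frame; every candidate has L = ρ·(t + p + q).
LSL: p² = 2 + d² − 2cos(α−β) + 2d(sin α − sin β) = 111.947434; p = √p² = 10.580521; φ = atan2(cos β − cos α, d + sin α − sin β) = -0.180280 rad; t = (φ − α) mod 2π = 5.750862 rad, q = (β − φ) mod 2π = 3.611084 rad → L = 3.91·(5.750862 + 10.580521 + 3.611084) = 3.91·19.942468 = 77.975048 m
RSR: p² = 2 + d² − 2cos(α−β) + 2d(sin β − sin α) = 87.303731; p = √p² = 9.343647; φ = atan2(cos α − cos β, d − sin α + sin β) = 0.204462 rad; t = (α − φ) mod 2π = 0.147581 rad, q = (φ − β) mod 2π = 3.056843 rad → L = 3.91·(0.147581 + 9.343647 + 3.056843) = 3.91·12.548071 = 49.062958 m
LSR: p² = d² − 2 + 2cos(α−β) + 2d(sin α + sin β) = 92.799527; p = √p² = 9.633251; φ = atan2(−cos α − cos β, d + sin α + sin β) − atan2(−2, p) = 0.206718 rad; t = (φ − α) mod 2π = 6.137860 rad, q = (φ − β) mod 2π = 3.059099 rad → L = 3.91·(6.137860 + 9.633251 + 3.059099) = 3.91·18.830211 = 73.626123 m
RSL: p² = d² − 2 + 2cos(α−β) − 2d(sin α + sin β) = 90.467423; p = √p² = 9.511436; φ = atan2(cos α + cos β, d − sin α − sin β) − atan2(2, p) = -0.209291 rad; t = (α − φ) mod 2π = 0.561335 rad, q = (β − φ) mod 2π = 3.640095 rad → L = 3.91·(0.561335 + 9.511436 + 3.640095) = 3.91·13.712866 = 53.617307 m
RLR: c = (6 − d² + 2cos(α−β) + 2d(sin α − sin β))/8 = -9.912966, |c| > 1 → infeasible
LRL: c = (6 − d² + 2cos(α−β) − 2d(sin α − sin β))/8 = -12.993429, |c| > 1 → infeasible
Shortest: RSR with L = 49.062958 m ≈ 49.0630 m
Convert RSR to answer units (arcs ×180/π): t = 0.147581·180/π = 8.4558°, p = ρ·p = 3.91·9.343647 = 36.5337 m, q = 3.056843·180/π = 175.1442°, L = 49.0630 m.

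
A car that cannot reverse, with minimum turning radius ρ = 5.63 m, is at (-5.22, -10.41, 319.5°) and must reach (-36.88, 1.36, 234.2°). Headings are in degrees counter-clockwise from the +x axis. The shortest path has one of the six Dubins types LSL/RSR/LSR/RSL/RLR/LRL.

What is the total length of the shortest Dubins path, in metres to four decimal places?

53.7439 m

Let ψ = atan2(Δy, Δx) = atan2(11.77, -31.66) = 159.6068° be the start→goal bearing.
Normalize: d = |goal − start| / ρ = 33.777041/5.63 = 5.999474, α = (θ_start − ψ) mod 360° = 159.8932° = 2.790664 rad, β = (θ_goal − ψ) mod 360° = 74.5932° = 1.301898 rad.
Common terms: sin α = 0.343770, cos α = -0.939054, sin β = 0.964064, cos β = 0.265670, cos(α−β) = 0.081939, d² = 35.993693. Work in radians in the unit-radius frame; every candidate has L = ρ·(t + p + q).
LSL: p² = 2 + d² − 2cos(α−β) + 2d(sin α − sin β) = 30.386944; p = √p² = 5.512435; φ = atan2(cos β − cos α, d + sin α − sin β) = 0.220325 rad; t = (φ − α) mod 2π = 3.712846 rad, q = (β − φ) mod 2π = 1.081573 rad → L = 5.63·(3.712846 + 5.512435 + 1.081573) = 5.63·10.306855 = 58.027593 m
RSR: p² = 2 + d² − 2cos(α−β) + 2d(sin β − sin α) = 45.272689; p = √p² = 6.728498; φ = atan2(cos α − cos β, d − sin α + sin β) = -0.180019 rad; t = (α − φ) mod 2π = 2.970682 rad, q = (φ − β) mod 2π = 4.801269 rad → L = 5.63·(2.970682 + 6.728498 + 4.801269) = 5.63·14.500449 = 81.637530 m
LSR: p² = d² − 2 + 2cos(α−β) + 2d(sin α + sin β) = 49.850210; p = √p² = 7.060468; φ = atan2(−cos α − cos β, d + sin α + sin β) − atan2(−2, p) = 0.367929 rad; t = (φ − α) mod 2π = 3.860450 rad, q = (φ − β) mod 2π = 5.349216 rad → L = 5.63·(3.860450 + 7.060468 + 5.349216) = 5.63·16.270134 = 91.600857 m
RSL: p² = d² − 2 + 2cos(α−β) − 2d(sin α + sin β) = 18.464931; p = √p² = 4.297084; φ = atan2(cos α + cos β, d − sin α − sin β) − atan2(2, p) = -0.578168 rad; t = (α − φ) mod 2π = 3.368831 rad, q = (β − φ) mod 2π = 1.880065 rad → L = 5.63·(3.368831 + 4.297084 + 1.880065) = 5.63·9.545981 = 53.743871 m
RLR: c = (6 − d² + 2cos(α−β) + 2d(sin α − sin β))/8 = -4.659086, |c| > 1 → infeasible
LRL: c = (6 − d² + 2cos(α−β) − 2d(sin α − sin β))/8 = -2.798368, |c| > 1 → infeasible
Shortest: RSL with L = 53.743871 m ≈ 53.7439 m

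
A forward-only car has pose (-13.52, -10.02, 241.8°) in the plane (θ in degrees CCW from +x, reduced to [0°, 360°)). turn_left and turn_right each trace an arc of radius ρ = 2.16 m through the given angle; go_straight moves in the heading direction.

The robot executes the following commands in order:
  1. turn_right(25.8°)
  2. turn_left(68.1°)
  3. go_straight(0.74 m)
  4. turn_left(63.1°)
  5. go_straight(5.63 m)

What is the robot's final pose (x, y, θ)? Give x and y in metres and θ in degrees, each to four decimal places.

set_pose: (x, y, θ) = (-13.5200, -10.0200, 241.8000°), ρ = 2.16
turn_right(25.8°): centre at ρ to the right, rotate −25.8° → (-14.1540, -10.7468, 216.0000°)
turn_left(68.1°): centre at ρ to the left, rotate +68.1° → (-14.9793, -13.0205, 284.1000°)
go_straight(0.74): x += 0.74·cos θ, y += 0.74·sin θ → (-14.7990, -13.7382, 284.1000°)
turn_left(63.1°): centre at ρ to the left, rotate +63.1° → (-13.1827, -15.3183, 347.2000°)
go_straight(5.63): x += 5.63·cos θ, y += 5.63·sin θ → (-7.6926, -16.5656, 347.2000°)

(-7.6926, -16.5656, 347.2000°)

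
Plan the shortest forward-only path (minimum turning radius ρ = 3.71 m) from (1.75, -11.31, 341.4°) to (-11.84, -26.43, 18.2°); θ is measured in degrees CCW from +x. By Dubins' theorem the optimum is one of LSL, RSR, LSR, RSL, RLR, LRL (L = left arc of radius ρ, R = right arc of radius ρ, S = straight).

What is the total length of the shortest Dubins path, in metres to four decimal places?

Let ψ = atan2(Δy, Δx) = atan2(-15.12, -13.59) = -131.9495° be the start→goal bearing.
Normalize: d = |goal − start| / ρ = 20.329843/3.71 = 5.479742, α = (θ_start − ψ) mod 360° = 113.3495° = 1.978322 rad, β = (θ_goal − ψ) mod 360° = 150.1495° = 2.620603 rad.
Common terms: sin α = 0.918104, cos α = -0.396339, sin β = 0.497739, cos β = -0.867327, cos(α−β) = 0.800731, d² = 30.027572. Work in radians in the unit-radius frame; every candidate has L = ρ·(t + p + q).
LSL: p² = 2 + d² − 2cos(α−β) + 2d(sin α − sin β) = 35.033101; p = √p² = 5.918877; φ = atan2(cos β − cos α, d + sin α − sin β) = -0.079658 rad; t = (φ − α) mod 2π = 4.225205 rad, q = (β − φ) mod 2π = 2.700261 rad → L = 3.71·(4.225205 + 5.918877 + 2.700261) = 3.71·12.844343 = 47.652513 m
RSR: p² = 2 + d² − 2cos(α−β) + 2d(sin β − sin α) = 25.819117; p = √p² = 5.081252; φ = atan2(cos α − cos β, d − sin α + sin β) = 0.092825 rad; t = (α − φ) mod 2π = 1.885497 rad, q = (φ − β) mod 2π = 3.755407 rad → L = 3.71·(1.885497 + 5.081252 + 3.755407) = 3.71·10.722156 = 39.779198 m
LSR: p² = d² − 2 + 2cos(α−β) + 2d(sin α + sin β) = 45.145941; p = √p² = 6.719073; φ = atan2(−cos α − cos β, d + sin α + sin β) − atan2(−2, p) = 0.470555 rad; t = (φ − α) mod 2π = 4.775418 rad, q = (φ − β) mod 2π = 4.133137 rad → L = 3.71·(4.775418 + 6.719073 + 4.133137) = 3.71·15.627628 = 57.978500 m
RSL: p² = d² − 2 + 2cos(α−β) − 2d(sin α + sin β) = 14.112128; p = √p² = 3.756611; φ = atan2(cos α + cos β, d − sin α − sin β) − atan2(2, p) = -0.790698 rad; t = (α − φ) mod 2π = 2.769020 rad, q = (β − φ) mod 2π = 3.411301 rad → L = 3.71·(2.769020 + 3.756611 + 3.411301) = 3.71·9.936932 = 36.866017 m
RLR: c = (6 − d² + 2cos(α−β) + 2d(sin α − sin β))/8 = -2.227390, |c| > 1 → infeasible
LRL: c = (6 − d² + 2cos(α−β) − 2d(sin α − sin β))/8 = -3.379138, |c| > 1 → infeasible
Shortest: RSL with L = 36.866017 m ≈ 36.8660 m

36.8660 m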